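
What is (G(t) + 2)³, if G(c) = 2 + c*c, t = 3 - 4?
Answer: 125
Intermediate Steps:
t = -1
G(c) = 2 + c²
(G(t) + 2)³ = ((2 + (-1)²) + 2)³ = ((2 + 1) + 2)³ = (3 + 2)³ = 5³ = 125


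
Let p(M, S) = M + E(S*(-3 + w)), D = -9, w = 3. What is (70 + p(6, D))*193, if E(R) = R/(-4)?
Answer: 14668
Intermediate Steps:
E(R) = -R/4 (E(R) = R*(-¼) = -R/4)
p(M, S) = M (p(M, S) = M - S*(-3 + 3)/4 = M - S*0/4 = M - ¼*0 = M + 0 = M)
(70 + p(6, D))*193 = (70 + 6)*193 = 76*193 = 14668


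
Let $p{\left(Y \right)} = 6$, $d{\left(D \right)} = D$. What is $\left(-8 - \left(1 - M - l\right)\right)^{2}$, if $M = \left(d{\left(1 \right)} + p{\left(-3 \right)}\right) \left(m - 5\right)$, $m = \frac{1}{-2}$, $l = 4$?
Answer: $\frac{7569}{4} \approx 1892.3$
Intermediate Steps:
$m = - \frac{1}{2} \approx -0.5$
$M = - \frac{77}{2}$ ($M = \left(1 + 6\right) \left(- \frac{1}{2} - 5\right) = 7 \left(- \frac{11}{2}\right) = - \frac{77}{2} \approx -38.5$)
$\left(-8 - \left(1 - M - l\right)\right)^{2} = \left(-8 + \left(\left(4 - \frac{77}{2}\right) - 1\right)\right)^{2} = \left(-8 - \frac{71}{2}\right)^{2} = \left(- \frac{87}{2}\right)^{2} = \frac{7569}{4}$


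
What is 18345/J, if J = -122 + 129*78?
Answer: 3669/1988 ≈ 1.8456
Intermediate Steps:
J = 9940 (J = -122 + 10062 = 9940)
18345/J = 18345/9940 = 18345*(1/9940) = 3669/1988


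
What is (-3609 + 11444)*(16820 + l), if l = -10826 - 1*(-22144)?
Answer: 220461230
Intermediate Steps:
l = 11318 (l = -10826 + 22144 = 11318)
(-3609 + 11444)*(16820 + l) = (-3609 + 11444)*(16820 + 11318) = 7835*28138 = 220461230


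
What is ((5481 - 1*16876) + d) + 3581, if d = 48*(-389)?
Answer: -26486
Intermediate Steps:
d = -18672
((5481 - 1*16876) + d) + 3581 = ((5481 - 1*16876) - 18672) + 3581 = ((5481 - 16876) - 18672) + 3581 = (-11395 - 18672) + 3581 = -30067 + 3581 = -26486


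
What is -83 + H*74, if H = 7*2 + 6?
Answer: 1397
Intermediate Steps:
H = 20 (H = 14 + 6 = 20)
-83 + H*74 = -83 + 20*74 = -83 + 1480 = 1397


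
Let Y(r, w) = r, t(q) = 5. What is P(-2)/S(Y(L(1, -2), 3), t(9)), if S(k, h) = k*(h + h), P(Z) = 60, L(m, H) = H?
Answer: -3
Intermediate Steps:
S(k, h) = 2*h*k (S(k, h) = k*(2*h) = 2*h*k)
P(-2)/S(Y(L(1, -2), 3), t(9)) = 60/((2*5*(-2))) = 60/(-20) = 60*(-1/20) = -3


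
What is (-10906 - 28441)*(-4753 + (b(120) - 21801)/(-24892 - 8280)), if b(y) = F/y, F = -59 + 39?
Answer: 37217079567283/199032 ≈ 1.8699e+8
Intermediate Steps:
F = -20
b(y) = -20/y
(-10906 - 28441)*(-4753 + (b(120) - 21801)/(-24892 - 8280)) = (-10906 - 28441)*(-4753 + (-20/120 - 21801)/(-24892 - 8280)) = -39347*(-4753 + (-20*1/120 - 21801)/(-33172)) = -39347*(-4753 + (-1/6 - 21801)*(-1/33172)) = -39347*(-4753 - 130807/6*(-1/33172)) = -39347*(-4753 + 130807/199032) = -39347*(-945868289/199032) = 37217079567283/199032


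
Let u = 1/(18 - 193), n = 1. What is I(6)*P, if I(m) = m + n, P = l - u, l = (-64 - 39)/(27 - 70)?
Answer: 18068/1075 ≈ 16.807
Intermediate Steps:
l = 103/43 (l = -103/(-43) = -103*(-1/43) = 103/43 ≈ 2.3953)
u = -1/175 (u = 1/(-175) = -1/175 ≈ -0.0057143)
P = 18068/7525 (P = 103/43 - 1*(-1/175) = 103/43 + 1/175 = 18068/7525 ≈ 2.4011)
I(m) = 1 + m (I(m) = m + 1 = 1 + m)
I(6)*P = (1 + 6)*(18068/7525) = 7*(18068/7525) = 18068/1075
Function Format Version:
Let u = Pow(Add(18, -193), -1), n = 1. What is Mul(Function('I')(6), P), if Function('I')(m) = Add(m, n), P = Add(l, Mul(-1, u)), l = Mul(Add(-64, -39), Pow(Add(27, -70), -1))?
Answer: Rational(18068, 1075) ≈ 16.807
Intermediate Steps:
l = Rational(103, 43) (l = Mul(-103, Pow(-43, -1)) = Mul(-103, Rational(-1, 43)) = Rational(103, 43) ≈ 2.3953)
u = Rational(-1, 175) (u = Pow(-175, -1) = Rational(-1, 175) ≈ -0.0057143)
P = Rational(18068, 7525) (P = Add(Rational(103, 43), Mul(-1, Rational(-1, 175))) = Add(Rational(103, 43), Rational(1, 175)) = Rational(18068, 7525) ≈ 2.4011)
Function('I')(m) = Add(1, m) (Function('I')(m) = Add(m, 1) = Add(1, m))
Mul(Function('I')(6), P) = Mul(Add(1, 6), Rational(18068, 7525)) = Mul(7, Rational(18068, 7525)) = Rational(18068, 1075)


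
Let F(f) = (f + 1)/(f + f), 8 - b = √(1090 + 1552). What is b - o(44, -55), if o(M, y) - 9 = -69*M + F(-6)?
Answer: 36415/12 - √2642 ≈ 2983.2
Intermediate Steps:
b = 8 - √2642 (b = 8 - √(1090 + 1552) = 8 - √2642 ≈ -43.400)
F(f) = (1 + f)/(2*f) (F(f) = (1 + f)/((2*f)) = (1 + f)*(1/(2*f)) = (1 + f)/(2*f))
o(M, y) = 113/12 - 69*M (o(M, y) = 9 + (-69*M + (½)*(1 - 6)/(-6)) = 9 + (-69*M + (½)*(-⅙)*(-5)) = 9 + (-69*M + 5/12) = 9 + (5/12 - 69*M) = 113/12 - 69*M)
b - o(44, -55) = (8 - √2642) - (113/12 - 69*44) = (8 - √2642) - (113/12 - 3036) = (8 - √2642) - 1*(-36319/12) = (8 - √2642) + 36319/12 = 36415/12 - √2642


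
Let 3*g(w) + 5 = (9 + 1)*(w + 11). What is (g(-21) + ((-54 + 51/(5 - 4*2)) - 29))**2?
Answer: 18225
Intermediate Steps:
g(w) = 35 + 10*w/3 (g(w) = -5/3 + ((9 + 1)*(w + 11))/3 = -5/3 + (10*(11 + w))/3 = -5/3 + (110 + 10*w)/3 = -5/3 + (110/3 + 10*w/3) = 35 + 10*w/3)
(g(-21) + ((-54 + 51/(5 - 4*2)) - 29))**2 = ((35 + (10/3)*(-21)) + ((-54 + 51/(5 - 4*2)) - 29))**2 = ((35 - 70) + ((-54 + 51/(5 - 8)) - 29))**2 = (-35 + ((-54 + 51/(-3)) - 29))**2 = (-35 + ((-54 + 51*(-1/3)) - 29))**2 = (-35 + ((-54 - 17) - 29))**2 = (-35 + (-71 - 29))**2 = (-35 - 100)**2 = (-135)**2 = 18225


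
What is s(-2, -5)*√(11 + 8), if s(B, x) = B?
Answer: -2*√19 ≈ -8.7178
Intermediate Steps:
s(-2, -5)*√(11 + 8) = -2*√(11 + 8) = -2*√19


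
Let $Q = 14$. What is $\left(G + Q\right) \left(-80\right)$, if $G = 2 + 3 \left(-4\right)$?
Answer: $-320$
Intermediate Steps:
$G = -10$ ($G = 2 - 12 = -10$)
$\left(G + Q\right) \left(-80\right) = \left(-10 + 14\right) \left(-80\right) = 4 \left(-80\right) = -320$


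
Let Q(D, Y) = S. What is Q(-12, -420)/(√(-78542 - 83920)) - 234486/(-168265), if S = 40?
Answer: 234486/168265 - 20*I*√162462/81231 ≈ 1.3936 - 0.099239*I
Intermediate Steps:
Q(D, Y) = 40
Q(-12, -420)/(√(-78542 - 83920)) - 234486/(-168265) = 40/(√(-78542 - 83920)) - 234486/(-168265) = 40/(√(-162462)) - 234486*(-1/168265) = 40/((I*√162462)) + 234486/168265 = 40*(-I*√162462/162462) + 234486/168265 = -20*I*√162462/81231 + 234486/168265 = 234486/168265 - 20*I*√162462/81231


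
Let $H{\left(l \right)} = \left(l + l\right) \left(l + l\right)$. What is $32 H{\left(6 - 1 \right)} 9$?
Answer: $28800$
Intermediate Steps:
$H{\left(l \right)} = 4 l^{2}$ ($H{\left(l \right)} = 2 l 2 l = 4 l^{2}$)
$32 H{\left(6 - 1 \right)} 9 = 32 \cdot 4 \left(6 - 1\right)^{2} \cdot 9 = 32 \cdot 4 \cdot 5^{2} \cdot 9 = 32 \cdot 4 \cdot 25 \cdot 9 = 32 \cdot 100 \cdot 9 = 3200 \cdot 9 = 28800$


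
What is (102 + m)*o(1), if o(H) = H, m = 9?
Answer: 111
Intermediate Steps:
(102 + m)*o(1) = (102 + 9)*1 = 111*1 = 111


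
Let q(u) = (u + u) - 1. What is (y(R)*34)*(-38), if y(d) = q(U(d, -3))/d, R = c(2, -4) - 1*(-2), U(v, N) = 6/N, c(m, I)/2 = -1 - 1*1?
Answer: -3230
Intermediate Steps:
c(m, I) = -4 (c(m, I) = 2*(-1 - 1*1) = 2*(-1 - 1) = 2*(-2) = -4)
R = -2 (R = -4 - 1*(-2) = -4 + 2 = -2)
q(u) = -1 + 2*u (q(u) = 2*u - 1 = -1 + 2*u)
y(d) = -5/d (y(d) = (-1 + 2*(6/(-3)))/d = (-1 + 2*(6*(-⅓)))/d = (-1 + 2*(-2))/d = (-1 - 4)/d = -5/d)
(y(R)*34)*(-38) = (-5/(-2)*34)*(-38) = (-5*(-½)*34)*(-38) = ((5/2)*34)*(-38) = 85*(-38) = -3230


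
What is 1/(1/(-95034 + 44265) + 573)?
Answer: 50769/29090636 ≈ 0.0017452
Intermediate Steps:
1/(1/(-95034 + 44265) + 573) = 1/(1/(-50769) + 573) = 1/(-1/50769 + 573) = 1/(29090636/50769) = 50769/29090636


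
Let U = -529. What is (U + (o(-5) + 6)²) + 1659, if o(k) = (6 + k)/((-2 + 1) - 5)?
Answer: 41905/36 ≈ 1164.0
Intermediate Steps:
o(k) = -1 - k/6 (o(k) = (6 + k)/(-1 - 5) = (6 + k)/(-6) = (6 + k)*(-⅙) = -1 - k/6)
(U + (o(-5) + 6)²) + 1659 = (-529 + ((-1 - ⅙*(-5)) + 6)²) + 1659 = (-529 + ((-1 + ⅚) + 6)²) + 1659 = (-529 + (-⅙ + 6)²) + 1659 = (-529 + (35/6)²) + 1659 = (-529 + 1225/36) + 1659 = -17819/36 + 1659 = 41905/36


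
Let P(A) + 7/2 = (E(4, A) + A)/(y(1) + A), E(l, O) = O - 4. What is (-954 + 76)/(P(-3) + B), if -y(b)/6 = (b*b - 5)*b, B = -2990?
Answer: 36876/125747 ≈ 0.29326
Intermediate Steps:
E(l, O) = -4 + O
y(b) = -6*b*(-5 + b²) (y(b) = -6*(b*b - 5)*b = -6*(b² - 5)*b = -6*(-5 + b²)*b = -6*b*(-5 + b²))
P(A) = -7/2 + (-4 + 2*A)/(24 + A) (P(A) = -7/2 + ((-4 + A) + A)/(6*1*(5 - 1*1²) + A) = -7/2 + (-4 + 2*A)/(6*1*(5 - 1*1) + A) = -7/2 + (-4 + 2*A)/(6*1*(5 - 1) + A) = -7/2 + (-4 + 2*A)/(6*1*4 + A) = -7/2 + (-4 + 2*A)/(24 + A))
(-954 + 76)/(P(-3) + B) = (-954 + 76)/((-176 - 3*(-3))/(2*(24 - 3)) - 2990) = -878/((½)*(-176 + 9)/21 - 2990) = -878/((½)*(1/21)*(-167) - 2990) = -878/(-167/42 - 2990) = -878/(-125747/42) = -878*(-42/125747) = 36876/125747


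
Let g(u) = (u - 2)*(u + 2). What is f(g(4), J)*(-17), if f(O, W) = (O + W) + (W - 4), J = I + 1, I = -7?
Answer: 68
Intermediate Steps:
g(u) = (-2 + u)*(2 + u)
J = -6 (J = -7 + 1 = -6)
f(O, W) = -4 + O + 2*W (f(O, W) = (O + W) + (-4 + W) = -4 + O + 2*W)
f(g(4), J)*(-17) = (-4 + (-4 + 4²) + 2*(-6))*(-17) = (-4 + (-4 + 16) - 12)*(-17) = (-4 + 12 - 12)*(-17) = -4*(-17) = 68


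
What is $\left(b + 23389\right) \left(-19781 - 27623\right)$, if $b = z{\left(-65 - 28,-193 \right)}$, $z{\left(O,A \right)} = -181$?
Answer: $-1100152032$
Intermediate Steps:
$b = -181$
$\left(b + 23389\right) \left(-19781 - 27623\right) = \left(-181 + 23389\right) \left(-19781 - 27623\right) = 23208 \left(-47404\right) = -1100152032$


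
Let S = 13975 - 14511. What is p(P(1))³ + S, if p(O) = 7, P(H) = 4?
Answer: -193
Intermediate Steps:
S = -536
p(P(1))³ + S = 7³ - 536 = 343 - 536 = -193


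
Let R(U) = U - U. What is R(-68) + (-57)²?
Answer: 3249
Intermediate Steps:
R(U) = 0
R(-68) + (-57)² = 0 + (-57)² = 0 + 3249 = 3249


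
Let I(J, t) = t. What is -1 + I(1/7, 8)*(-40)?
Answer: -321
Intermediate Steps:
-1 + I(1/7, 8)*(-40) = -1 + 8*(-40) = -1 - 320 = -321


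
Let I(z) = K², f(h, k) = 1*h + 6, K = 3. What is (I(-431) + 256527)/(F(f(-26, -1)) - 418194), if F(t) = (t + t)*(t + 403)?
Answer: -128268/216757 ≈ -0.59176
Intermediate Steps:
f(h, k) = 6 + h (f(h, k) = h + 6 = 6 + h)
I(z) = 9 (I(z) = 3² = 9)
F(t) = 2*t*(403 + t) (F(t) = (2*t)*(403 + t) = 2*t*(403 + t))
(I(-431) + 256527)/(F(f(-26, -1)) - 418194) = (9 + 256527)/(2*(6 - 26)*(403 + (6 - 26)) - 418194) = 256536/(2*(-20)*(403 - 20) - 418194) = 256536/(2*(-20)*383 - 418194) = 256536/(-15320 - 418194) = 256536/(-433514) = 256536*(-1/433514) = -128268/216757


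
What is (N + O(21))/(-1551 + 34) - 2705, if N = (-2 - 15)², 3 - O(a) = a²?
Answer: -4103336/1517 ≈ -2704.9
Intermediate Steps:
O(a) = 3 - a²
N = 289 (N = (-17)² = 289)
(N + O(21))/(-1551 + 34) - 2705 = (289 + (3 - 1*21²))/(-1551 + 34) - 2705 = (289 + (3 - 1*441))/(-1517) - 2705 = (289 + (3 - 441))*(-1/1517) - 2705 = (289 - 438)*(-1/1517) - 2705 = -149*(-1/1517) - 2705 = 149/1517 - 2705 = -4103336/1517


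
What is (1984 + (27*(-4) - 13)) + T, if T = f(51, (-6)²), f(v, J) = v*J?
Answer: 3699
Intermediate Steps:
f(v, J) = J*v
T = 1836 (T = (-6)²*51 = 36*51 = 1836)
(1984 + (27*(-4) - 13)) + T = (1984 + (27*(-4) - 13)) + 1836 = (1984 + (-108 - 13)) + 1836 = (1984 - 121) + 1836 = 1863 + 1836 = 3699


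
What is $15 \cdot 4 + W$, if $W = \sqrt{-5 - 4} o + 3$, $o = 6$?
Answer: $63 + 18 i \approx 63.0 + 18.0 i$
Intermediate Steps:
$W = 3 + 18 i$ ($W = \sqrt{-5 - 4} \cdot 6 + 3 = \sqrt{-9} \cdot 6 + 3 = 3 i 6 + 3 = 18 i + 3 = 3 + 18 i \approx 3.0 + 18.0 i$)
$15 \cdot 4 + W = 15 \cdot 4 + \left(3 + 18 i\right) = 60 + \left(3 + 18 i\right) = 63 + 18 i$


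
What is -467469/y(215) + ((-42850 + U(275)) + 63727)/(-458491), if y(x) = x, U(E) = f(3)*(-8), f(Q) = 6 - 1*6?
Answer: -214334817834/98575565 ≈ -2174.3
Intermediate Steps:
f(Q) = 0 (f(Q) = 6 - 6 = 0)
U(E) = 0 (U(E) = 0*(-8) = 0)
-467469/y(215) + ((-42850 + U(275)) + 63727)/(-458491) = -467469/215 + ((-42850 + 0) + 63727)/(-458491) = -467469*1/215 + (-42850 + 63727)*(-1/458491) = -467469/215 + 20877*(-1/458491) = -467469/215 - 20877/458491 = -214334817834/98575565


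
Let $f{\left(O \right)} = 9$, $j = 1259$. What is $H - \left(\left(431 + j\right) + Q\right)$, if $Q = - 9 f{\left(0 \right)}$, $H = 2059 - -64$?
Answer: $514$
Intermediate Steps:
$H = 2123$ ($H = 2059 + 64 = 2123$)
$Q = -81$ ($Q = \left(-9\right) 9 = -81$)
$H - \left(\left(431 + j\right) + Q\right) = 2123 - \left(\left(431 + 1259\right) - 81\right) = 2123 - \left(1690 - 81\right) = 2123 - 1609 = 514$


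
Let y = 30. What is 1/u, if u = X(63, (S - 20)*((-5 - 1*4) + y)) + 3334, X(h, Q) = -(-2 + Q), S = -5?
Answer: 1/3861 ≈ 0.00025900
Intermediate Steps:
X(h, Q) = 2 - Q
u = 3861 (u = (2 - (-5 - 20)*((-5 - 1*4) + 30)) + 3334 = (2 - (-25)*((-5 - 4) + 30)) + 3334 = (2 - (-25)*(-9 + 30)) + 3334 = (2 - (-25)*21) + 3334 = (2 - 1*(-525)) + 3334 = (2 + 525) + 3334 = 527 + 3334 = 3861)
1/u = 1/3861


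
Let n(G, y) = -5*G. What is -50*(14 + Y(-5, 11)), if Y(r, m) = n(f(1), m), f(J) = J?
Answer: -450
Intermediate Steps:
Y(r, m) = -5 (Y(r, m) = -5*1 = -5)
-50*(14 + Y(-5, 11)) = -50*(14 - 5) = -50*9 = -450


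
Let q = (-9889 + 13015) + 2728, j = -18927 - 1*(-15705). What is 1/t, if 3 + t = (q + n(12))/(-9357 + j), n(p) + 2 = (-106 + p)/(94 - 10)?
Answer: -528318/1830691 ≈ -0.28859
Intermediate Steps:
j = -3222 (j = -18927 + 15705 = -3222)
n(p) = -137/42 + p/84 (n(p) = -2 + (-106 + p)/(94 - 10) = -2 + (-106 + p)/84 = -2 + (-106 + p)*(1/84) = -2 + (-53/42 + p/84) = -137/42 + p/84)
q = 5854 (q = 3126 + 2728 = 5854)
t = -1830691/528318 (t = -3 + (5854 + (-137/42 + (1/84)*12))/(-9357 - 3222) = -3 + (5854 + (-137/42 + ⅐))/(-12579) = -3 + (5854 - 131/42)*(-1/12579) = -3 + (245737/42)*(-1/12579) = -3 - 245737/528318 = -1830691/528318 ≈ -3.4651)
1/t = 1/(-1830691/528318) = -528318/1830691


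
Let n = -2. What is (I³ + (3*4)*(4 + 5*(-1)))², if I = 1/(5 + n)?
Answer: 104329/729 ≈ 143.11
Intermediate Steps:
I = ⅓ (I = 1/(5 - 2) = 1/3 = ⅓ ≈ 0.33333)
(I³ + (3*4)*(4 + 5*(-1)))² = ((⅓)³ + (3*4)*(4 + 5*(-1)))² = (1/27 + 12*(4 - 5))² = (1/27 + 12*(-1))² = (1/27 - 12)² = (-323/27)² = 104329/729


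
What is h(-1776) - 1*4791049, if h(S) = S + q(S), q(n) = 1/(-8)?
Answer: -38342601/8 ≈ -4.7928e+6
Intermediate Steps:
q(n) = -⅛
h(S) = -⅛ + S (h(S) = S - ⅛ = -⅛ + S)
h(-1776) - 1*4791049 = (-⅛ - 1776) - 1*4791049 = -14209/8 - 4791049 = -38342601/8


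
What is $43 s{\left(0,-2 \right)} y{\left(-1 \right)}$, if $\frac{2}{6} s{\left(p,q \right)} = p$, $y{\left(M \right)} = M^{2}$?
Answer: $0$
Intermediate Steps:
$s{\left(p,q \right)} = 3 p$
$43 s{\left(0,-2 \right)} y{\left(-1 \right)} = 43 \cdot 3 \cdot 0 \left(-1\right)^{2} = 43 \cdot 0 \cdot 1 = 0 \cdot 1 = 0$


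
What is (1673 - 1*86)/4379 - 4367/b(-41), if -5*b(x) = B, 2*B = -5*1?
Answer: -38244599/4379 ≈ -8733.6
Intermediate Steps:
B = -5/2 (B = (-5*1)/2 = (½)*(-5) = -5/2 ≈ -2.5000)
b(x) = ½ (b(x) = -⅕*(-5/2) = ½)
(1673 - 1*86)/4379 - 4367/b(-41) = (1673 - 1*86)/4379 - 4367/½ = (1673 - 86)*(1/4379) - 4367*2 = 1587*(1/4379) - 8734 = 1587/4379 - 8734 = -38244599/4379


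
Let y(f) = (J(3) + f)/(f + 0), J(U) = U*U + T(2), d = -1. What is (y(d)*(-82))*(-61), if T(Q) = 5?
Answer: -65026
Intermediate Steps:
J(U) = 5 + U² (J(U) = U*U + 5 = U² + 5 = 5 + U²)
y(f) = (14 + f)/f (y(f) = ((5 + 3²) + f)/(f + 0) = ((5 + 9) + f)/f = (14 + f)/f)
(y(d)*(-82))*(-61) = (((14 - 1)/(-1))*(-82))*(-61) = (-1*13*(-82))*(-61) = -13*(-82)*(-61) = 1066*(-61) = -65026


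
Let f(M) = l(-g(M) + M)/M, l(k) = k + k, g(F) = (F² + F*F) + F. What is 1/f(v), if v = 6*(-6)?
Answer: 1/144 ≈ 0.0069444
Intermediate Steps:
g(F) = F + 2*F² (g(F) = (F² + F²) + F = 2*F² + F = F + 2*F²)
l(k) = 2*k
v = -36
f(M) = (2*M - 2*M*(1 + 2*M))/M (f(M) = (2*(-M*(1 + 2*M) + M))/M = (2*(M - M*(1 + 2*M)))/M = (2*M - 2*M*(1 + 2*M))/M)
1/f(v) = 1/(-4*(-36)) = 1/144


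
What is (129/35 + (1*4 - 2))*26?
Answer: 5174/35 ≈ 147.83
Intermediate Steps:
(129/35 + (1*4 - 2))*26 = (129*(1/35) + (4 - 2))*26 = (129/35 + 2)*26 = (199/35)*26 = 5174/35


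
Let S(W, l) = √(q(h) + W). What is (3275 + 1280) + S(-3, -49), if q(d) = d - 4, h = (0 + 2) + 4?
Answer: 4555 + I ≈ 4555.0 + 1.0*I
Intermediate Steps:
h = 6 (h = 2 + 4 = 6)
q(d) = -4 + d
S(W, l) = √(2 + W) (S(W, l) = √((-4 + 6) + W) = √(2 + W))
(3275 + 1280) + S(-3, -49) = (3275 + 1280) + √(2 - 3) = 4555 + √(-1) = 4555 + I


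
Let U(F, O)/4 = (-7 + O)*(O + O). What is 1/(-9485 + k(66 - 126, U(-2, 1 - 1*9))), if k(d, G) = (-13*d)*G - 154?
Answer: 1/739161 ≈ 1.3529e-6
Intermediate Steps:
U(F, O) = 8*O*(-7 + O) (U(F, O) = 4*((-7 + O)*(O + O)) = 4*((-7 + O)*(2*O)) = 4*(2*O*(-7 + O)) = 8*O*(-7 + O))
k(d, G) = -154 - 13*G*d (k(d, G) = -13*G*d - 154 = -154 - 13*G*d)
1/(-9485 + k(66 - 126, U(-2, 1 - 1*9))) = 1/(-9485 + (-154 - 13*8*(1 - 1*9)*(-7 + (1 - 1*9))*(66 - 126))) = 1/(-9485 + (-154 - 13*8*(1 - 9)*(-7 + (1 - 9))*(-60))) = 1/(-9485 + (-154 - 13*8*(-8)*(-7 - 8)*(-60))) = 1/(-9485 + (-154 - 13*8*(-8)*(-15)*(-60))) = 1/(-9485 + (-154 - 13*960*(-60))) = 1/(-9485 + (-154 + 748800)) = 1/(-9485 + 748646) = 1/739161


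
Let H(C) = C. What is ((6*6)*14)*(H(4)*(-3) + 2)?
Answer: -5040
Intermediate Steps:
((6*6)*14)*(H(4)*(-3) + 2) = ((6*6)*14)*(4*(-3) + 2) = (36*14)*(-12 + 2) = 504*(-10) = -5040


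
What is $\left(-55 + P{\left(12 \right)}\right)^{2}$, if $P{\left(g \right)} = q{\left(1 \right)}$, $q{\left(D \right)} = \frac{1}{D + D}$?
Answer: $\frac{11881}{4} \approx 2970.3$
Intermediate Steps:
$q{\left(D \right)} = \frac{1}{2 D}$
$P{\left(g \right)} = \frac{1}{2}$ ($P{\left(g \right)} = \frac{1}{2 \cdot 1} = \frac{1}{2} \cdot 1 = \frac{1}{2}$)
$\left(-55 + P{\left(12 \right)}\right)^{2} = \left(-55 + \frac{1}{2}\right)^{2} = \left(- \frac{109}{2}\right)^{2} = \frac{11881}{4}$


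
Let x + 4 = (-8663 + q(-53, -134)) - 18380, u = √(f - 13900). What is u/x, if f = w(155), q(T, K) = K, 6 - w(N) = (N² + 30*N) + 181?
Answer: -15*I*√190/27181 ≈ -0.0076068*I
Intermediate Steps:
w(N) = -175 - N² - 30*N (w(N) = 6 - ((N² + 30*N) + 181) = 6 - (181 + N² + 30*N) = 6 + (-181 - N² - 30*N) = -175 - N² - 30*N)
f = -28850 (f = -175 - 1*155² - 30*155 = -175 - 1*24025 - 4650 = -175 - 24025 - 4650 = -28850)
u = 15*I*√190 (u = √(-28850 - 13900) = √(-42750) = 15*I*√190 ≈ 206.76*I)
x = -27181 (x = -4 + ((-8663 - 134) - 18380) = -4 + (-8797 - 18380) = -4 - 27177 = -27181)
u/x = (15*I*√190)/(-27181) = (15*I*√190)*(-1/27181) = -15*I*√190/27181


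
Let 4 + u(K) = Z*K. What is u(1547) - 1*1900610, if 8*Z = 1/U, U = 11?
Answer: -167252485/88 ≈ -1.9006e+6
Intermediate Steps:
Z = 1/88 (Z = (⅛)/11 = (⅛)*(1/11) = 1/88 ≈ 0.011364)
u(K) = -4 + K/88
u(1547) - 1*1900610 = (-4 + (1/88)*1547) - 1*1900610 = (-4 + 1547/88) - 1900610 = 1195/88 - 1900610 = -167252485/88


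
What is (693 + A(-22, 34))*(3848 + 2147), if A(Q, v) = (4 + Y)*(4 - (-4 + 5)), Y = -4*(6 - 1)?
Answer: 3866775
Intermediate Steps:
Y = -20 (Y = -4*5 = -20)
A(Q, v) = -48 (A(Q, v) = (4 - 20)*(4 - (-4 + 5)) = -16*(4 - 1*1) = -16*(4 - 1) = -16*3 = -48)
(693 + A(-22, 34))*(3848 + 2147) = (693 - 48)*(3848 + 2147) = 645*5995 = 3866775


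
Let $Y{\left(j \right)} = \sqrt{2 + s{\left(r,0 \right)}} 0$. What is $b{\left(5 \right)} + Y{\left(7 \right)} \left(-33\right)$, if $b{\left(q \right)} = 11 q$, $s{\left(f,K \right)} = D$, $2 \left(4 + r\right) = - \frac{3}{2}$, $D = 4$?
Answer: $55$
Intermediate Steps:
$r = - \frac{19}{4}$ ($r = -4 + \frac{\left(-3\right) \frac{1}{2}}{2} = -4 + \frac{1}{2} \left(- \frac{3}{2}\right) = -4 - \frac{3}{4} = - \frac{19}{4} \approx -4.75$)
$s{\left(f,K \right)} = 4$
$Y{\left(j \right)} = 0$ ($Y{\left(j \right)} = \sqrt{2 + 4} \cdot 0 = \sqrt{6} \cdot 0 = 0$)
$b{\left(5 \right)} + Y{\left(7 \right)} \left(-33\right) = 11 \cdot 5 + 0 \left(-33\right) = 55 + 0 = 55$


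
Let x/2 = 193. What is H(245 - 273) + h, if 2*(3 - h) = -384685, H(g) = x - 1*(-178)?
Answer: 385819/2 ≈ 1.9291e+5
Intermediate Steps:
x = 386 (x = 2*193 = 386)
H(g) = 564 (H(g) = 386 - 1*(-178) = 386 + 178 = 564)
h = 384691/2 (h = 3 - ½*(-384685) = 3 + 384685/2 = 384691/2 ≈ 1.9235e+5)
H(245 - 273) + h = 564 + 384691/2 = 385819/2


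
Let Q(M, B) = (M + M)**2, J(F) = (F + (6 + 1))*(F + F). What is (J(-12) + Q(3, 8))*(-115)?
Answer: -17940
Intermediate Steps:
J(F) = 2*F*(7 + F) (J(F) = (F + 7)*(2*F) = (7 + F)*(2*F) = 2*F*(7 + F))
Q(M, B) = 4*M**2 (Q(M, B) = (2*M)**2 = 4*M**2)
(J(-12) + Q(3, 8))*(-115) = (2*(-12)*(7 - 12) + 4*3**2)*(-115) = (2*(-12)*(-5) + 4*9)*(-115) = (120 + 36)*(-115) = 156*(-115) = -17940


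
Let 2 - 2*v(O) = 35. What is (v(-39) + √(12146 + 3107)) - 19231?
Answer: -38495/2 + √15253 ≈ -19124.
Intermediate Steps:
v(O) = -33/2 (v(O) = 1 - ½*35 = 1 - 35/2 = -33/2)
(v(-39) + √(12146 + 3107)) - 19231 = (-33/2 + √(12146 + 3107)) - 19231 = (-33/2 + √15253) - 19231 = -38495/2 + √15253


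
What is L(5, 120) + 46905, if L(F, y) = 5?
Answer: 46910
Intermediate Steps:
L(5, 120) + 46905 = 5 + 46905 = 46910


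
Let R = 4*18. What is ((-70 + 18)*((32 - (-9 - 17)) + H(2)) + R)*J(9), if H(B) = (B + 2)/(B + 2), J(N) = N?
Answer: -26964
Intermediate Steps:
H(B) = 1 (H(B) = (2 + B)/(2 + B) = 1)
R = 72
((-70 + 18)*((32 - (-9 - 17)) + H(2)) + R)*J(9) = ((-70 + 18)*((32 - (-9 - 17)) + 1) + 72)*9 = (-52*((32 - 1*(-26)) + 1) + 72)*9 = (-52*((32 + 26) + 1) + 72)*9 = (-52*(58 + 1) + 72)*9 = (-52*59 + 72)*9 = (-3068 + 72)*9 = -2996*9 = -26964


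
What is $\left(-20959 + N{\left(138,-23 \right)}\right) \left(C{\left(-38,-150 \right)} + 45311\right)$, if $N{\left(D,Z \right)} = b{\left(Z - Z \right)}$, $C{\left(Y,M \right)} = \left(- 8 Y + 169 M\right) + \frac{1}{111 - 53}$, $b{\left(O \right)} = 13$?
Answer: $- \frac{12309660483}{29} \approx -4.2447 \cdot 10^{8}$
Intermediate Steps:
$C{\left(Y,M \right)} = \frac{1}{58} - 8 Y + 169 M$ ($C{\left(Y,M \right)} = \left(- 8 Y + 169 M\right) + \frac{1}{58} = \frac{1}{58} - 8 Y + 169 M$)
$N{\left(D,Z \right)} = 13$
$\left(-20959 + N{\left(138,-23 \right)}\right) \left(C{\left(-38,-150 \right)} + 45311\right) = \left(-20959 + 13\right) \left(\left(\frac{1}{58} - -304 + 169 \left(-150\right)\right) + 45311\right) = - 20946 \left(\left(\frac{1}{58} + 304 - 25350\right) + 45311\right) = - 20946 \left(- \frac{1452667}{58} + 45311\right) = \left(-20946\right) \frac{1175371}{58} = - \frac{12309660483}{29}$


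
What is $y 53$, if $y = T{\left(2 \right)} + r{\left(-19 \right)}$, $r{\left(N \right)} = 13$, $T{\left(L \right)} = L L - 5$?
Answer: $636$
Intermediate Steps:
$T{\left(L \right)} = -5 + L^{2}$ ($T{\left(L \right)} = L^{2} - 5 = -5 + L^{2}$)
$y = 12$ ($y = \left(-5 + 2^{2}\right) + 13 = \left(-5 + 4\right) + 13 = -1 + 13 = 12$)
$y 53 = 12 \cdot 53 = 636$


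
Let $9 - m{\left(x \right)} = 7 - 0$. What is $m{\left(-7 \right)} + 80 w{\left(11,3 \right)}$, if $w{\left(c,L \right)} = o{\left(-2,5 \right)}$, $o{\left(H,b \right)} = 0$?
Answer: $2$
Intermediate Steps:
$w{\left(c,L \right)} = 0$
$m{\left(x \right)} = 2$ ($m{\left(x \right)} = 9 - \left(7 - 0\right) = 9 - \left(7 + 0\right) = 9 - 7 = 2$)
$m{\left(-7 \right)} + 80 w{\left(11,3 \right)} = 2 + 80 \cdot 0 = 2 + 0 = 2$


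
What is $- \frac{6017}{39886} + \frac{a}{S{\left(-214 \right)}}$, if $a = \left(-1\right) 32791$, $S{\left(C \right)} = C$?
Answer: $\frac{29695777}{193991} \approx 153.08$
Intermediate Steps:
$a = -32791$
$- \frac{6017}{39886} + \frac{a}{S{\left(-214 \right)}} = - \frac{6017}{39886} - \frac{32791}{-214} = \left(-6017\right) \frac{1}{39886} - - \frac{32791}{214} = - \frac{547}{3626} + \frac{32791}{214} = \frac{29695777}{193991}$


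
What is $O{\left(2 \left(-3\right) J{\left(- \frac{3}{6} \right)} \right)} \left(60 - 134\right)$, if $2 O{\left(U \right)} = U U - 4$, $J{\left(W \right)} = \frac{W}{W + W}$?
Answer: $-185$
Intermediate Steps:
$J{\left(W \right)} = \frac{1}{2}$ ($J{\left(W \right)} = \frac{W}{2 W} = W \frac{1}{2 W} = \frac{1}{2}$)
$O{\left(U \right)} = -2 + \frac{U^{2}}{2}$ ($O{\left(U \right)} = \frac{U U - 4}{2} = \frac{U^{2} - 4}{2} = \frac{-4 + U^{2}}{2} = -2 + \frac{U^{2}}{2}$)
$O{\left(2 \left(-3\right) J{\left(- \frac{3}{6} \right)} \right)} \left(60 - 134\right) = \left(-2 + \frac{\left(2 \left(-3\right) \frac{1}{2}\right)^{2}}{2}\right) \left(60 - 134\right) = \left(-2 + \frac{\left(\left(-6\right) \frac{1}{2}\right)^{2}}{2}\right) \left(-74\right) = \left(-2 + \frac{\left(-3\right)^{2}}{2}\right) \left(-74\right) = \left(-2 + \frac{1}{2} \cdot 9\right) \left(-74\right) = \left(-2 + \frac{9}{2}\right) \left(-74\right) = \frac{5}{2} \left(-74\right) = -185$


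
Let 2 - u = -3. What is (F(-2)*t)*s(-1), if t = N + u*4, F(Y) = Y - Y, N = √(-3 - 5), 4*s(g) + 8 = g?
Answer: 0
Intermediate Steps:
s(g) = -2 + g/4
u = 5 (u = 2 - 1*(-3) = 2 + 3 = 5)
N = 2*I*√2 (N = √(-8) = 2*I*√2 ≈ 2.8284*I)
F(Y) = 0
t = 20 + 2*I*√2 (t = 2*I*√2 + 5*4 = 2*I*√2 + 20 = 20 + 2*I*√2 ≈ 20.0 + 2.8284*I)
(F(-2)*t)*s(-1) = (0*(20 + 2*I*√2))*(-2 + (¼)*(-1)) = 0*(-2 - ¼) = 0*(-9/4) = 0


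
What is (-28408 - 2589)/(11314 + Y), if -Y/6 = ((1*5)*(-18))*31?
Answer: -30997/28054 ≈ -1.1049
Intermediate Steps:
Y = 16740 (Y = -6*(1*5)*(-18)*31 = -6*5*(-18)*31 = -(-540)*31 = -6*(-2790) = 16740)
(-28408 - 2589)/(11314 + Y) = (-28408 - 2589)/(11314 + 16740) = -30997/28054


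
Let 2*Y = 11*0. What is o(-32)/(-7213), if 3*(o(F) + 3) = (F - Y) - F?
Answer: 3/7213 ≈ 0.00041592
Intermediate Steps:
Y = 0 (Y = (11*0)/2 = (½)*0 = 0)
o(F) = -3 (o(F) = -3 + ((F - 1*0) - F)/3 = -3 + ((F + 0) - F)/3 = -3 + (F - F)/3 = -3 + (⅓)*0 = -3 + 0 = -3)
o(-32)/(-7213) = -3/(-7213) = -3*(-1/7213) = 3/7213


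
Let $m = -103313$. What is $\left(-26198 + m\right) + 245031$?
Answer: $115520$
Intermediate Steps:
$\left(-26198 + m\right) + 245031 = \left(-26198 - 103313\right) + 245031 = -129511 + 245031 = 115520$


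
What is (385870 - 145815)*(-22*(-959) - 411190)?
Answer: -93643535060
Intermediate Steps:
(385870 - 145815)*(-22*(-959) - 411190) = 240055*(21098 - 411190) = 240055*(-390092) = -93643535060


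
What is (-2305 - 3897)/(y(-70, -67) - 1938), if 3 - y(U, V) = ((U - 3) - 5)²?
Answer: 6202/8019 ≈ 0.77341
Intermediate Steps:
y(U, V) = 3 - (-8 + U)² (y(U, V) = 3 - ((U - 3) - 5)² = 3 - ((-3 + U) - 5)² = 3 - (-8 + U)²)
(-2305 - 3897)/(y(-70, -67) - 1938) = (-2305 - 3897)/((3 - (-8 - 70)²) - 1938) = -6202/((3 - 1*(-78)²) - 1938) = -6202/((3 - 1*6084) - 1938) = -6202/((3 - 6084) - 1938) = -6202/(-6081 - 1938) = -6202/(-8019) = -6202*(-1/8019) = 6202/8019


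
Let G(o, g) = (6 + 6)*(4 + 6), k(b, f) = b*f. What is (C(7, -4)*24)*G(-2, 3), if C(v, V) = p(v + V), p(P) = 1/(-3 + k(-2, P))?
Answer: -320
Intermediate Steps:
p(P) = 1/(-3 - 2*P)
C(v, V) = -1/(3 + 2*V + 2*v) (C(v, V) = -1/(3 + 2*(v + V)) = -1/(3 + 2*(V + v)) = -1/(3 + (2*V + 2*v)) = -1/(3 + 2*V + 2*v))
G(o, g) = 120 (G(o, g) = 12*10 = 120)
(C(7, -4)*24)*G(-2, 3) = (-1/(3 + 2*(-4) + 2*7)*24)*120 = (-1/(3 - 8 + 14)*24)*120 = (-1/9*24)*120 = (-1*1/9*24)*120 = -1/9*24*120 = -8/3*120 = -320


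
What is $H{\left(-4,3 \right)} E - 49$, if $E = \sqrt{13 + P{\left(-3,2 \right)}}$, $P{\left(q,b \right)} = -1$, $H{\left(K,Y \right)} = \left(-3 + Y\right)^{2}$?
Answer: $-49$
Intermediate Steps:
$E = 2 \sqrt{3}$ ($E = \sqrt{13 - 1} = \sqrt{12} = 2 \sqrt{3} \approx 3.4641$)
$H{\left(-4,3 \right)} E - 49 = \left(-3 + 3\right)^{2} \cdot 2 \sqrt{3} - 49 = 0^{2} \cdot 2 \sqrt{3} - 49 = 0 \cdot 2 \sqrt{3} - 49 = 0 - 49 = -49$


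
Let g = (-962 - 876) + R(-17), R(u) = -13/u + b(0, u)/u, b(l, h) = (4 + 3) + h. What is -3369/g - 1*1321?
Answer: -41188310/31223 ≈ -1319.2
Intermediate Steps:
b(l, h) = 7 + h
R(u) = -13/u + (7 + u)/u
g = -31223/17 (g = (-962 - 876) + (-6 - 17)/(-17) = -1838 - 1/17*(-23) = -1838 + 23/17 = -31223/17 ≈ -1836.6)
-3369/g - 1*1321 = -3369/(-31223/17) - 1*1321 = -3369*(-17/31223) - 1321 = 57273/31223 - 1321 = -41188310/31223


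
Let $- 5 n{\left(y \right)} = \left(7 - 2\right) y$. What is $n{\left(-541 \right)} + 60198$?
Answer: $60739$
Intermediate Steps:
$n{\left(y \right)} = - y$ ($n{\left(y \right)} = - \frac{\left(7 - 2\right) y}{5} = - \frac{5 y}{5} = - y$)
$n{\left(-541 \right)} + 60198 = \left(-1\right) \left(-541\right) + 60198 = 541 + 60198 = 60739$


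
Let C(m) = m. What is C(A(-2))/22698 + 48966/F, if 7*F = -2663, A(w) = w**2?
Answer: -3890000612/30222387 ≈ -128.71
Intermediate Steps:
F = -2663/7 (F = (1/7)*(-2663) = -2663/7 ≈ -380.43)
C(A(-2))/22698 + 48966/F = (-2)**2/22698 + 48966/(-2663/7) = 4*(1/22698) + 48966*(-7/2663) = 2/11349 - 342762/2663 = -3890000612/30222387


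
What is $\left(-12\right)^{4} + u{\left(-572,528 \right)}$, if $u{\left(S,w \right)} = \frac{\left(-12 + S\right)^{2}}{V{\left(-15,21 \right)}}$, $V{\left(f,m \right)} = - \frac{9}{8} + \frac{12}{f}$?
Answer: $- \frac{12045568}{77} \approx -1.5644 \cdot 10^{5}$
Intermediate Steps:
$V{\left(f,m \right)} = - \frac{9}{8} + \frac{12}{f}$ ($V{\left(f,m \right)} = \left(-9\right) \frac{1}{8} + \frac{12}{f} = - \frac{9}{8} + \frac{12}{f}$)
$u{\left(S,w \right)} = - \frac{40 \left(-12 + S\right)^{2}}{77}$ ($u{\left(S,w \right)} = \frac{\left(-12 + S\right)^{2}}{- \frac{9}{8} + \frac{12}{-15}} = \frac{\left(-12 + S\right)^{2}}{- \frac{9}{8} + 12 \left(- \frac{1}{15}\right)} = \frac{\left(-12 + S\right)^{2}}{- \frac{9}{8} - \frac{4}{5}} = \frac{\left(-12 + S\right)^{2}}{- \frac{77}{40}} = \left(-12 + S\right)^{2} \left(- \frac{40}{77}\right) = - \frac{40 \left(-12 + S\right)^{2}}{77}$)
$\left(-12\right)^{4} + u{\left(-572,528 \right)} = \left(-12\right)^{4} - \frac{40 \left(-12 - 572\right)^{2}}{77} = 20736 - \frac{40 \left(-584\right)^{2}}{77} = 20736 - \frac{13642240}{77} = - \frac{12045568}{77}$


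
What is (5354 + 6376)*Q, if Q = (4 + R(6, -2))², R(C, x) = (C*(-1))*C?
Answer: 12011520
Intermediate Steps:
R(C, x) = -C² (R(C, x) = (-C)*C = -C²)
Q = 1024 (Q = (4 - 1*6²)² = (4 - 1*36)² = (4 - 36)² = (-32)² = 1024)
(5354 + 6376)*Q = (5354 + 6376)*1024 = 11730*1024 = 12011520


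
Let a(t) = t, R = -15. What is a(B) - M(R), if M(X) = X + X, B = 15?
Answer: 45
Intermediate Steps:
M(X) = 2*X
a(B) - M(R) = 15 - 2*(-15) = 15 - 1*(-30) = 15 + 30 = 45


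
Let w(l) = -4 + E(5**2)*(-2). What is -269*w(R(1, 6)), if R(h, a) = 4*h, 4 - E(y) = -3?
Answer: 4842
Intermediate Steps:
E(y) = 7 (E(y) = 4 - 1*(-3) = 4 + 3 = 7)
w(l) = -18 (w(l) = -4 + 7*(-2) = -4 - 14 = -18)
-269*w(R(1, 6)) = -269*(-18) = 4842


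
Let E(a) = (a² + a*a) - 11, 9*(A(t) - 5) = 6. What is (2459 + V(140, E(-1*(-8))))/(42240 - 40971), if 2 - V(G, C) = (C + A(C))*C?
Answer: -253/27 ≈ -9.3704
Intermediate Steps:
A(t) = 17/3 (A(t) = 5 + (⅑)*6 = 5 + ⅔ = 17/3)
E(a) = -11 + 2*a² (E(a) = (a² + a²) - 11 = 2*a² - 11 = -11 + 2*a²)
V(G, C) = 2 - C*(17/3 + C) (V(G, C) = 2 - (C + 17/3)*C = 2 - (17/3 + C)*C = 2 - C*(17/3 + C))
(2459 + V(140, E(-1*(-8))))/(42240 - 40971) = (2459 + (2 - (-11 + 2*(-1*(-8))²)² - 17*(-11 + 2*(-1*(-8))²)/3))/(42240 - 40971) = (2459 + (2 - (-11 + 2*8²)² - 17*(-11 + 2*8²)/3))/1269 = (2459 + (2 - (-11 + 2*64)² - 17*(-11 + 2*64)/3))*(1/1269) = (2459 + (2 - (-11 + 128)² - 17*(-11 + 128)/3))*(1/1269) = (2459 + (2 - 1*117² - 17/3*117))*(1/1269) = (2459 + (2 - 1*13689 - 663))*(1/1269) = (2459 + (2 - 13689 - 663))*(1/1269) = (2459 - 14350)*(1/1269) = -11891*1/1269 = -253/27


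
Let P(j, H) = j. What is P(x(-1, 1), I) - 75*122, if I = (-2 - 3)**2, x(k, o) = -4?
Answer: -9154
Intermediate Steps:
I = 25 (I = (-5)**2 = 25)
P(x(-1, 1), I) - 75*122 = -4 - 75*122 = -4 - 9150 = -9154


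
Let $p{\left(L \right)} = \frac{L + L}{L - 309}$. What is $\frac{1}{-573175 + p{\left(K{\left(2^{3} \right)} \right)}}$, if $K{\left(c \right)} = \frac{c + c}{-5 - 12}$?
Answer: $- \frac{5269}{3020059043} \approx -1.7447 \cdot 10^{-6}$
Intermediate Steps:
$K{\left(c \right)} = - \frac{2 c}{17}$ ($K{\left(c \right)} = \frac{2 c}{-17} = 2 c \left(- \frac{1}{17}\right) = - \frac{2 c}{17}$)
$p{\left(L \right)} = \frac{2 L}{-309 + L}$
$\frac{1}{-573175 + p{\left(K{\left(2^{3} \right)} \right)}} = \frac{1}{-573175 + \frac{2 \left(- \frac{2 \cdot 2^{3}}{17}\right)}{-309 - \frac{2 \cdot 2^{3}}{17}}} = \frac{1}{-573175 + \frac{2 \left(\left(- \frac{2}{17}\right) 8\right)}{-309 - \frac{16}{17}}} = \frac{1}{-573175 + 2 \left(- \frac{16}{17}\right) \frac{1}{-309 - \frac{16}{17}}} = \frac{1}{-573175 + 2 \left(- \frac{16}{17}\right) \frac{1}{- \frac{5269}{17}}} = \frac{1}{-573175 + 2 \left(- \frac{16}{17}\right) \left(- \frac{17}{5269}\right)} = \frac{1}{-573175 + \frac{32}{5269}} = \frac{1}{- \frac{3020059043}{5269}} = - \frac{5269}{3020059043}$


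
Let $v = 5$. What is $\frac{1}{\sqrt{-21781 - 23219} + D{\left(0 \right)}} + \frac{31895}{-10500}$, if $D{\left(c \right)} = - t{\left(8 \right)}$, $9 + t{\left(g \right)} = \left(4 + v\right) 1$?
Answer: $- \frac{6379}{2100} - \frac{i \sqrt{2}}{300} \approx -3.0376 - 0.004714 i$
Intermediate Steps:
$t{\left(g \right)} = 0$ ($t{\left(g \right)} = -9 + \left(4 + 5\right) 1 = -9 + 9 \cdot 1 = -9 + 9 = 0$)
$D{\left(c \right)} = 0$ ($D{\left(c \right)} = \left(-1\right) 0 = 0$)
$\frac{1}{\sqrt{-21781 - 23219} + D{\left(0 \right)}} + \frac{31895}{-10500} = \frac{1}{\sqrt{-21781 - 23219} + 0} + \frac{31895}{-10500} = \frac{1}{\sqrt{-45000} + 0} + 31895 \left(- \frac{1}{10500}\right) = \frac{1}{150 i \sqrt{2} + 0} - \frac{6379}{2100} = \frac{1}{150 i \sqrt{2}} - \frac{6379}{2100} = - \frac{i \sqrt{2}}{300} - \frac{6379}{2100} = - \frac{6379}{2100} - \frac{i \sqrt{2}}{300}$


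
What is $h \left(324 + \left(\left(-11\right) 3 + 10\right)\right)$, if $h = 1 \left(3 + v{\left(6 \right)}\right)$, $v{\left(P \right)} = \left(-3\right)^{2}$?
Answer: $3612$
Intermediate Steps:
$v{\left(P \right)} = 9$
$h = 12$ ($h = 1 \left(3 + 9\right) = 1 \cdot 12 = 12$)
$h \left(324 + \left(\left(-11\right) 3 + 10\right)\right) = 12 \left(324 + \left(\left(-11\right) 3 + 10\right)\right) = 12 \left(324 + \left(-33 + 10\right)\right) = 12 \left(324 - 23\right) = 12 \cdot 301 = 3612$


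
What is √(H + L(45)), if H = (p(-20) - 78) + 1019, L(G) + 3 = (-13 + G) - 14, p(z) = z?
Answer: 6*√26 ≈ 30.594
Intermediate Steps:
L(G) = -30 + G (L(G) = -3 + ((-13 + G) - 14) = -3 + (-27 + G) = -30 + G)
H = 921 (H = (-20 - 78) + 1019 = -98 + 1019 = 921)
√(H + L(45)) = √(921 + (-30 + 45)) = √(921 + 15) = √936 = 6*√26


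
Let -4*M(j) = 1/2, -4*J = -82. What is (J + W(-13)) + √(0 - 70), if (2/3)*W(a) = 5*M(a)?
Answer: 313/16 + I*√70 ≈ 19.563 + 8.3666*I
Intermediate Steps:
J = 41/2 (J = -¼*(-82) = 41/2 ≈ 20.500)
M(j) = -⅛ (M(j) = -¼/2 = -¼*½ = -⅛)
W(a) = -15/16 (W(a) = 3*(5*(-⅛))/2 = (3/2)*(-5/8) = -15/16)
(J + W(-13)) + √(0 - 70) = (41/2 - 15/16) + √(0 - 70) = 313/16 + √(-70) = 313/16 + I*√70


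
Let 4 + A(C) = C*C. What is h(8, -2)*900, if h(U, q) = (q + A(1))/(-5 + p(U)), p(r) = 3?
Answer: 2250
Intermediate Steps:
A(C) = -4 + C² (A(C) = -4 + C*C = -4 + C²)
h(U, q) = 3/2 - q/2 (h(U, q) = (q + (-4 + 1²))/(-5 + 3) = (q + (-4 + 1))/(-2) = (q - 3)*(-½) = (-3 + q)*(-½) = 3/2 - q/2)
h(8, -2)*900 = (3/2 - ½*(-2))*900 = (3/2 + 1)*900 = (5/2)*900 = 2250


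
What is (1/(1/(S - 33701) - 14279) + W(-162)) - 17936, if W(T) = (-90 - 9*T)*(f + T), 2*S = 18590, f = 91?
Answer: -40099030219006/348493275 ≈ -1.1506e+5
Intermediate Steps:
S = 9295 (S = (½)*18590 = 9295)
W(T) = (-90 - 9*T)*(91 + T)
(1/(1/(S - 33701) - 14279) + W(-162)) - 17936 = (1/(1/(9295 - 33701) - 14279) + (-8190 - 909*(-162) - 9*(-162)²)) - 17936 = (1/(1/(-24406) - 14279) + (-8190 + 147258 - 9*26244)) - 17936 = (1/(-1/24406 - 14279) + (-8190 + 147258 - 236196)) - 17936 = (1/(-348493275/24406) - 97128) - 17936 = (-24406/348493275 - 97128) - 17936 = -33848454838606/348493275 - 17936 = -40099030219006/348493275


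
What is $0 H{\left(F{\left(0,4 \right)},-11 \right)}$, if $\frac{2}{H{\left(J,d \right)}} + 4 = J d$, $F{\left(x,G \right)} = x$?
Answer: $0$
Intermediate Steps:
$H{\left(J,d \right)} = \frac{2}{-4 + J d}$
$0 H{\left(F{\left(0,4 \right)},-11 \right)} = 0 \frac{2}{-4 + 0 \left(-11\right)} = 0 \frac{2}{-4 + 0} = 0 \frac{2}{-4} = 0 \cdot 2 \left(- \frac{1}{4}\right) = 0 \left(- \frac{1}{2}\right) = 0$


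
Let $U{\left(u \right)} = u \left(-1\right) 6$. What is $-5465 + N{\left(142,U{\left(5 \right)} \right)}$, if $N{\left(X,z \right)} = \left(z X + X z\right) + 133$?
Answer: $-13852$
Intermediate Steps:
$U{\left(u \right)} = - 6 u$ ($U{\left(u \right)} = - u 6 = - 6 u$)
$N{\left(X,z \right)} = 133 + 2 X z$ ($N{\left(X,z \right)} = \left(X z + X z\right) + 133 = 2 X z + 133 = 133 + 2 X z$)
$-5465 + N{\left(142,U{\left(5 \right)} \right)} = -5465 + \left(133 + 2 \cdot 142 \left(\left(-6\right) 5\right)\right) = -5465 + \left(133 + 2 \cdot 142 \left(-30\right)\right) = -5465 + \left(133 - 8520\right) = -5465 - 8387 = -13852$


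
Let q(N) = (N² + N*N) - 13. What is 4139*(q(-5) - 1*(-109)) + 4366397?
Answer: 4970691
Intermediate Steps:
q(N) = -13 + 2*N² (q(N) = (N² + N²) - 13 = 2*N² - 13 = -13 + 2*N²)
4139*(q(-5) - 1*(-109)) + 4366397 = 4139*((-13 + 2*(-5)²) - 1*(-109)) + 4366397 = 4139*((-13 + 2*25) + 109) + 4366397 = 4139*((-13 + 50) + 109) + 4366397 = 4139*(37 + 109) + 4366397 = 4139*146 + 4366397 = 604294 + 4366397 = 4970691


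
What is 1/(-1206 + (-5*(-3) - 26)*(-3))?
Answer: -1/1173 ≈ -0.00085251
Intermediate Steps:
1/(-1206 + (-5*(-3) - 26)*(-3)) = 1/(-1206 + (15 - 26)*(-3)) = 1/(-1206 - 11*(-3)) = 1/(-1206 + 33) = 1/(-1173) = -1/1173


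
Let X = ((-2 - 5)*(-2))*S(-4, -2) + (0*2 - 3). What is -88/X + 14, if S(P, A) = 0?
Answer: 130/3 ≈ 43.333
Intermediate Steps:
X = -3 (X = ((-2 - 5)*(-2))*0 + (0*2 - 3) = -7*(-2)*0 + (0 - 3) = 14*0 - 3 = 0 - 3 = -3)
-88/X + 14 = -88/(-3) + 14 = -88*(-1)/3 + 14 = -8*(-11/3) + 14 = 88/3 + 14 = 130/3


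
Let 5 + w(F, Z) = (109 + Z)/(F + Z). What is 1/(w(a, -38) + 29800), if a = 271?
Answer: 233/6942306 ≈ 3.3562e-5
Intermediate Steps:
w(F, Z) = -5 + (109 + Z)/(F + Z)
1/(w(a, -38) + 29800) = 1/((109 - 5*271 - 4*(-38))/(271 - 38) + 29800) = 1/((109 - 1355 + 152)/233 + 29800) = 1/((1/233)*(-1094) + 29800) = 1/(-1094/233 + 29800) = 1/(6942306/233) = 233/6942306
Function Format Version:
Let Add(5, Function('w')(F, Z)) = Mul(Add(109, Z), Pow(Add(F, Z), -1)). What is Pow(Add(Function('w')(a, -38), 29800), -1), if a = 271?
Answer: Rational(233, 6942306) ≈ 3.3562e-5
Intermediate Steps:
Function('w')(F, Z) = Add(-5, Mul(Pow(Add(F, Z), -1), Add(109, Z))) (Function('w')(F, Z) = Add(-5, Mul(Add(109, Z), Pow(Add(F, Z), -1))) = Add(-5, Mul(Pow(Add(F, Z), -1), Add(109, Z))))
Pow(Add(Function('w')(a, -38), 29800), -1) = Pow(Add(Mul(Pow(Add(271, -38), -1), Add(109, Mul(-5, 271), Mul(-4, -38))), 29800), -1) = Pow(Add(Mul(Pow(233, -1), Add(109, -1355, 152)), 29800), -1) = Pow(Add(Mul(Rational(1, 233), -1094), 29800), -1) = Pow(Add(Rational(-1094, 233), 29800), -1) = Pow(Rational(6942306, 233), -1) = Rational(233, 6942306)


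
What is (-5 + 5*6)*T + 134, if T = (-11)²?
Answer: 3159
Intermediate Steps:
T = 121
(-5 + 5*6)*T + 134 = (-5 + 5*6)*121 + 134 = (-5 + 30)*121 + 134 = 25*121 + 134 = 3025 + 134 = 3159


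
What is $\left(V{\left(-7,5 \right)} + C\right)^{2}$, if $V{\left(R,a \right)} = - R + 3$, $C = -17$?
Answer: $49$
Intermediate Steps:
$V{\left(R,a \right)} = 3 - R$
$\left(V{\left(-7,5 \right)} + C\right)^{2} = \left(\left(3 - -7\right) - 17\right)^{2} = \left(\left(3 + 7\right) - 17\right)^{2} = \left(10 - 17\right)^{2} = \left(-7\right)^{2} = 49$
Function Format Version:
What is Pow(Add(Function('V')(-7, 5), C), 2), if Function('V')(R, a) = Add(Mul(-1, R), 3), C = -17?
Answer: 49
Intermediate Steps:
Function('V')(R, a) = Add(3, Mul(-1, R))
Pow(Add(Function('V')(-7, 5), C), 2) = Pow(Add(Add(3, Mul(-1, -7)), -17), 2) = Pow(Add(Add(3, 7), -17), 2) = Pow(Add(10, -17), 2) = Pow(-7, 2) = 49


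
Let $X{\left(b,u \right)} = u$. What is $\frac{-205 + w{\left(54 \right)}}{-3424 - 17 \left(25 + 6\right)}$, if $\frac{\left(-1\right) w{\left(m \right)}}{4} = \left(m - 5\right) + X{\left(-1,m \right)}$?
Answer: $\frac{617}{3951} \approx 0.15616$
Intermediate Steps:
$w{\left(m \right)} = 20 - 8 m$ ($w{\left(m \right)} = - 4 \left(\left(m - 5\right) + m\right) = - 4 \left(\left(-5 + m\right) + m\right) = - 4 \left(-5 + 2 m\right) = 20 - 8 m$)
$\frac{-205 + w{\left(54 \right)}}{-3424 - 17 \left(25 + 6\right)} = \frac{-205 + \left(20 - 432\right)}{-3424 - 17 \left(25 + 6\right)} = \frac{-205 + \left(20 - 432\right)}{-3424 - 527} = \frac{-205 - 412}{-3424 - 527} = - \frac{617}{-3951} = \left(-617\right) \left(- \frac{1}{3951}\right) = \frac{617}{3951}$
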